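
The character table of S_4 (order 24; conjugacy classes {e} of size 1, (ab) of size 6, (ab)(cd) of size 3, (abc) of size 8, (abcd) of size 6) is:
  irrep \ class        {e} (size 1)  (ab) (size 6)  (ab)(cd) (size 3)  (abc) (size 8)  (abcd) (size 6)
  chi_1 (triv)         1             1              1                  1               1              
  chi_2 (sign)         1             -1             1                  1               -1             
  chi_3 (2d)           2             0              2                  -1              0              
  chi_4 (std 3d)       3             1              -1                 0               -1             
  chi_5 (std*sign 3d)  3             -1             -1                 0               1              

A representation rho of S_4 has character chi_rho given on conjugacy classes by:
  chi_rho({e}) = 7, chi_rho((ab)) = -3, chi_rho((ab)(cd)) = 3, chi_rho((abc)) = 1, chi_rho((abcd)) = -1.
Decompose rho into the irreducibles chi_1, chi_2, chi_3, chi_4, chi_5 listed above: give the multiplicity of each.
Multiplicities: chi_1: 0, chi_2: 2, chi_3: 1, chi_4: 0, chi_5: 1.

Reasoning: Use <chi_rho, chi> = (1/|G|) sum_C |C| * chi_rho(C) * conj(chi(C)) with |G| = 24 for each irreducible chi in the table:
  <chi_rho, chi_1> = (1/24)[1*(7)*conj(1) + 6*(-3)*conj(1) + 3*(3)*conj(1) + 8*(1)*conj(1) + 6*(-1)*conj(1)]
      = (1/24)[(7) + (-18) + (9) + (8) + (-6)] = 0/24 = 0
  <chi_rho, chi_2> = (1/24)[1*(7)*conj(1) + 6*(-3)*conj(-1) + 3*(3)*conj(1) + 8*(1)*conj(1) + 6*(-1)*conj(-1)]
      = (1/24)[(7) + (18) + (9) + (8) + (6)] = 48/24 = 2
  <chi_rho, chi_3> = (1/24)[1*(7)*conj(2) + 6*(-3)*conj(0) + 3*(3)*conj(2) + 8*(1)*conj(-1) + 6*(-1)*conj(0)]
      = (1/24)[(14) + (0) + (18) + (-8) + (0)] = 24/24 = 1
  <chi_rho, chi_4> = (1/24)[1*(7)*conj(3) + 6*(-3)*conj(1) + 3*(3)*conj(-1) + 8*(1)*conj(0) + 6*(-1)*conj(-1)]
      = (1/24)[(21) + (-18) + (-9) + (0) + (6)] = 0/24 = 0
  <chi_rho, chi_5> = (1/24)[1*(7)*conj(3) + 6*(-3)*conj(-1) + 3*(3)*conj(-1) + 8*(1)*conj(0) + 6*(-1)*conj(1)]
      = (1/24)[(21) + (18) + (-9) + (0) + (-6)] = 24/24 = 1
Dimension check: dim(rho) = sum (mult * dim) = 0*1 + 2*1 + 1*2 + 0*3 + 1*3 = 7 = chi_rho(e) = 7.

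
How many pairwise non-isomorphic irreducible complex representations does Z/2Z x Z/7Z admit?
14

Justification: The number of irreducible complex representations of a finite group equals its number of conjugacy classes. Z/2Z x Z/7Z is abelian of order 14, so every element is its own conjugacy class: 14 classes, so Z/2Z x Z/7Z (order 14) has exactly 14 irreducible complex representations.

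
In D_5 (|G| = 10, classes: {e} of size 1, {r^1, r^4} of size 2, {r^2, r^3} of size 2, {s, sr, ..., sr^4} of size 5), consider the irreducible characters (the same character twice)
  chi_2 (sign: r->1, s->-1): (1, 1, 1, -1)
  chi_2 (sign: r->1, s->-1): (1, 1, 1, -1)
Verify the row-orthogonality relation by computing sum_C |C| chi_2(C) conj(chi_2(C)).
Sum = 10 = |G| = 10; so <chi_2, chi_2> = 1 (norm-1 confirms irreducibility).

Justification: Compute term by term over conjugacy classes (|C| * chi_2(C) * conj(chi_2(C))):
  1*(1)*conj(1) + 2*(1)*conj(1) + 2*(1)*conj(1) + 5*(-1)*conj(-1)
  = (1) + (2) + (2) + (5)
  = 10.
Dividing by |G| = 10 gives 10/10 = 1, matching the row-orthogonality relation <chi_2, chi_2> = [chi_2 = chi_2].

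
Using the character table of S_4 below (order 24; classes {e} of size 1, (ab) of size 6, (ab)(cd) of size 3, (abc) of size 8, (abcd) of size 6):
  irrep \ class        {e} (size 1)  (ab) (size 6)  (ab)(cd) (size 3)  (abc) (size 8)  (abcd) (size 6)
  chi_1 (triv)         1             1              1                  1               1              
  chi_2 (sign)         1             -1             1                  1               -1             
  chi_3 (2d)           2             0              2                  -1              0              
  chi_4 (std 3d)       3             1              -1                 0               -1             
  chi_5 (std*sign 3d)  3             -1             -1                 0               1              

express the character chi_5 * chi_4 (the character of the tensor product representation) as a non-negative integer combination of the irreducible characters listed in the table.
chi_5 tensor chi_4 = chi_2 + chi_3 + chi_4 + chi_5 (all other irreducibles have multiplicity 0).

Why: The character of a tensor product is the pointwise product (chi_5 * chi_4)(C) = chi_5(C) * chi_4(C):
  {e}: (3)*(3), (ab): (-1)*(1), (ab)(cd): (-1)*(-1), (abc): (0)*(0), (abcd): (1)*(-1)
so (chi_5 * chi_4) takes values
  {e} -> 9, (ab) -> -1, (ab)(cd) -> 1, (abc) -> 0, (abcd) -> -1.
Now take the inner product of this character with each irreducible chi from the table, <chi_5*chi_4, chi> = (1/24) sum_C |C| (chi_5*chi_4)(C) conj(chi(C)):
  <chi_5*chi_4, chi_1> = (1/24)[1*(9)*conj(1) + 6*(-1)*conj(1) + 3*(1)*conj(1) + 8*(0)*conj(1) + 6*(-1)*conj(1)]
      = (1/24)[(9) + (-6) + (3) + (0) + (-6)] = 0/24 = 0
  <chi_5*chi_4, chi_2> = (1/24)[1*(9)*conj(1) + 6*(-1)*conj(-1) + 3*(1)*conj(1) + 8*(0)*conj(1) + 6*(-1)*conj(-1)]
      = (1/24)[(9) + (6) + (3) + (0) + (6)] = 24/24 = 1
  <chi_5*chi_4, chi_3> = (1/24)[1*(9)*conj(2) + 6*(-1)*conj(0) + 3*(1)*conj(2) + 8*(0)*conj(-1) + 6*(-1)*conj(0)]
      = (1/24)[(18) + (0) + (6) + (0) + (0)] = 24/24 = 1
  <chi_5*chi_4, chi_4> = (1/24)[1*(9)*conj(3) + 6*(-1)*conj(1) + 3*(1)*conj(-1) + 8*(0)*conj(0) + 6*(-1)*conj(-1)]
      = (1/24)[(27) + (-6) + (-3) + (0) + (6)] = 24/24 = 1
  <chi_5*chi_4, chi_5> = (1/24)[1*(9)*conj(3) + 6*(-1)*conj(-1) + 3*(1)*conj(-1) + 8*(0)*conj(0) + 6*(-1)*conj(1)]
      = (1/24)[(27) + (6) + (-3) + (0) + (-6)] = 24/24 = 1
Hence the multiplicities are chi_2: 1, chi_3: 1, chi_4: 1, chi_5: 1. Dimension check: dim(chi_5)*dim(chi_4) = 3*3 = 9 and sum (mult * dim) = 1*1 + 1*2 + 1*3 + 1*3 = 9.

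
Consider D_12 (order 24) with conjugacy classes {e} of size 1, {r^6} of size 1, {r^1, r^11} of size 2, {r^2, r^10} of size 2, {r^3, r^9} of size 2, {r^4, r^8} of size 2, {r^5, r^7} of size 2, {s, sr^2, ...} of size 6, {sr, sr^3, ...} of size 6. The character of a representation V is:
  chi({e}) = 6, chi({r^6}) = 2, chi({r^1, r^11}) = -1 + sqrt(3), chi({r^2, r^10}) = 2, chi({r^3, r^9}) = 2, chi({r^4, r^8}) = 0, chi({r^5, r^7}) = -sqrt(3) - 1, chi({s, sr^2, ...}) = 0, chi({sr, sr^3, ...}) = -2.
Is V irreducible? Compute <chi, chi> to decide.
Not irreducible (reducible): <chi, chi> = 4 > 1.

Explanation: <chi, chi> = (1/|G|) sum_C |C| * |chi(C)|^2 = (1/24)[1*|6|^2 + 1*|2|^2 + 2*|-1 + sqrt(3)|^2 + 2*|2|^2 + 2*|2|^2 + 2*|0|^2 + 2*|-sqrt(3) - 1|^2 + 6*|0|^2 + 6*|-2|^2]
  = (1/24)[(36) + (4) + (8 - 4*sqrt(3)) + (8) + (8) + (0) + (4*sqrt(3) + 8) + (0) + (24)] = 96/24 = 4.
A character is irreducible iff <chi, chi> = 1, so this representation is reducible.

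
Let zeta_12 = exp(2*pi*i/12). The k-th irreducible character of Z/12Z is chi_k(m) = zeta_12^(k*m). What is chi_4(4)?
chi_4(4) = zeta_12^16 = exp(2*I*pi/3)

Justification: chi_4(4) = zeta_12^(4*4) = zeta_12^16. Since zeta_12^12 = 1, this equals zeta_12^4 = exp(2*pi*i*4/12) = exp(2*I*pi/3).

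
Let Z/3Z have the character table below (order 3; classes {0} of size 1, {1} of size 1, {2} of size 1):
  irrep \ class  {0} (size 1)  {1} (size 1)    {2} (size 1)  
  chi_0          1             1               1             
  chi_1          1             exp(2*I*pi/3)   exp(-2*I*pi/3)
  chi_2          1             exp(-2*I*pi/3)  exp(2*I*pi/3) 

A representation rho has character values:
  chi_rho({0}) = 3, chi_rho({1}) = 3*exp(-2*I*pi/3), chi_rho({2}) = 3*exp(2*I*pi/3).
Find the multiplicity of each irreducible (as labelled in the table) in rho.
Multiplicities: chi_0: 0, chi_1: 0, chi_2: 3.

Solution. Use <chi_rho, chi> = (1/|G|) sum_C |C| * chi_rho(C) * conj(chi(C)) with |G| = 3 for each irreducible chi in the table:
  <chi_rho, chi_0> = (1/3)[1*(3)*conj(1) + 1*(3*exp(-2*I*pi/3))*conj(1) + 1*(3*exp(2*I*pi/3))*conj(1)]
      = (1/3)[(3) + (3*exp(-2*I*pi/3)) + (3*exp(2*I*pi/3))] = 0/3 = 0
  <chi_rho, chi_1> = (1/3)[1*(3)*conj(1) + 1*(3*exp(-2*I*pi/3))*conj(exp(2*I*pi/3)) + 1*(3*exp(2*I*pi/3))*conj(exp(-2*I*pi/3))]
      = (1/3)[(3) + (3*exp(2*I*pi/3)) + (3*exp(-2*I*pi/3))] = 0/3 = 0
  <chi_rho, chi_2> = (1/3)[1*(3)*conj(1) + 1*(3*exp(-2*I*pi/3))*conj(exp(-2*I*pi/3)) + 1*(3*exp(2*I*pi/3))*conj(exp(2*I*pi/3))]
      = (1/3)[(3) + (3) + (3)] = 9/3 = 3
(Exp terms are combined using exp(i*s)*conj(exp(i*t)) = exp(i*(s-t)), and sums of them are collapsed using the identity that for every m > 1 the m distinct m-th roots of unity sum to 0, e.g. 1 + exp(2*I*pi/3) + exp(-2*I*pi/3) = 0.)
Dimension check: dim(rho) = sum (mult * dim) = 0*1 + 0*1 + 3*1 = 3 = chi_rho(e) = 3.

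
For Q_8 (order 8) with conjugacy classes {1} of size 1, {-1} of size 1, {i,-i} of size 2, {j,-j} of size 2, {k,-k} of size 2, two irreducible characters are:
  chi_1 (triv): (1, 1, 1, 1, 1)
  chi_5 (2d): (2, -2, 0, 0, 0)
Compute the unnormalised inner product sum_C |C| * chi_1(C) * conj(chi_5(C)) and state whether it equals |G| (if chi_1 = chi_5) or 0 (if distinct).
Sum = 0; so <chi_1, chi_5> = 0 (distinct irreducibles are orthogonal).

Compute term by term over conjugacy classes (|C| * chi_1(C) * conj(chi_5(C))):
  1*(1)*conj(2) + 1*(1)*conj(-2) + 2*(1)*conj(0) + 2*(1)*conj(0) + 2*(1)*conj(0)
  = (2) + (-2) + (0) + (0) + (0)
  = 0.
Dividing by |G| = 8 gives 0/8 = 0, matching the row-orthogonality relation <chi_1, chi_5> = [chi_1 = chi_5].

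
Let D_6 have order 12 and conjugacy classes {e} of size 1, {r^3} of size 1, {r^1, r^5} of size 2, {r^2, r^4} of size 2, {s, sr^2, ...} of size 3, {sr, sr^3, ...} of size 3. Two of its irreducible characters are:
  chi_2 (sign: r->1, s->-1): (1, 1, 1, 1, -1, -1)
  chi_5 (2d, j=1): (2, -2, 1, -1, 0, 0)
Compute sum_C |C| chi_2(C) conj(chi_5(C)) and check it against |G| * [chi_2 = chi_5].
Sum = 0; so <chi_2, chi_5> = 0 (distinct irreducibles are orthogonal).

Details: Compute term by term over conjugacy classes (|C| * chi_2(C) * conj(chi_5(C))):
  1*(1)*conj(2) + 1*(1)*conj(-2) + 2*(1)*conj(1) + 2*(1)*conj(-1) + 3*(-1)*conj(0) + 3*(-1)*conj(0)
  = (2) + (-2) + (2) + (-2) + (0) + (0)
  = 0.
Dividing by |G| = 12 gives 0/12 = 0, matching the row-orthogonality relation <chi_2, chi_5> = [chi_2 = chi_5].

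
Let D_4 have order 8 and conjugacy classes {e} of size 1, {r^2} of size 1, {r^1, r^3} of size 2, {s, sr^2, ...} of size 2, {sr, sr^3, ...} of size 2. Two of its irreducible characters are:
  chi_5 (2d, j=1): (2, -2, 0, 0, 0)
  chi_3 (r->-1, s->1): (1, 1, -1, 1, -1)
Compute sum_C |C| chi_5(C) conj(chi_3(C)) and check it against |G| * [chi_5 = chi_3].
Sum = 0; so <chi_5, chi_3> = 0 (distinct irreducibles are orthogonal).

Why: Compute term by term over conjugacy classes (|C| * chi_5(C) * conj(chi_3(C))):
  1*(2)*conj(1) + 1*(-2)*conj(1) + 2*(0)*conj(-1) + 2*(0)*conj(1) + 2*(0)*conj(-1)
  = (2) + (-2) + (0) + (0) + (0)
  = 0.
Dividing by |G| = 8 gives 0/8 = 0, matching the row-orthogonality relation <chi_5, chi_3> = [chi_5 = chi_3].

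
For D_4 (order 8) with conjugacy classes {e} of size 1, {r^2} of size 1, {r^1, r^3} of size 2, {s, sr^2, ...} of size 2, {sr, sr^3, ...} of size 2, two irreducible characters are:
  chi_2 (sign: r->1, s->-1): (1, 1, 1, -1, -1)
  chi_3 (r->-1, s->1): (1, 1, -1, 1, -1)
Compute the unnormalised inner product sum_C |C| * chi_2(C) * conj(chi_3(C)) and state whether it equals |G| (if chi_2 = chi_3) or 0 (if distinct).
Sum = 0; so <chi_2, chi_3> = 0 (distinct irreducibles are orthogonal).

Solution. Compute term by term over conjugacy classes (|C| * chi_2(C) * conj(chi_3(C))):
  1*(1)*conj(1) + 1*(1)*conj(1) + 2*(1)*conj(-1) + 2*(-1)*conj(1) + 2*(-1)*conj(-1)
  = (1) + (1) + (-2) + (-2) + (2)
  = 0.
Dividing by |G| = 8 gives 0/8 = 0, matching the row-orthogonality relation <chi_2, chi_3> = [chi_2 = chi_3].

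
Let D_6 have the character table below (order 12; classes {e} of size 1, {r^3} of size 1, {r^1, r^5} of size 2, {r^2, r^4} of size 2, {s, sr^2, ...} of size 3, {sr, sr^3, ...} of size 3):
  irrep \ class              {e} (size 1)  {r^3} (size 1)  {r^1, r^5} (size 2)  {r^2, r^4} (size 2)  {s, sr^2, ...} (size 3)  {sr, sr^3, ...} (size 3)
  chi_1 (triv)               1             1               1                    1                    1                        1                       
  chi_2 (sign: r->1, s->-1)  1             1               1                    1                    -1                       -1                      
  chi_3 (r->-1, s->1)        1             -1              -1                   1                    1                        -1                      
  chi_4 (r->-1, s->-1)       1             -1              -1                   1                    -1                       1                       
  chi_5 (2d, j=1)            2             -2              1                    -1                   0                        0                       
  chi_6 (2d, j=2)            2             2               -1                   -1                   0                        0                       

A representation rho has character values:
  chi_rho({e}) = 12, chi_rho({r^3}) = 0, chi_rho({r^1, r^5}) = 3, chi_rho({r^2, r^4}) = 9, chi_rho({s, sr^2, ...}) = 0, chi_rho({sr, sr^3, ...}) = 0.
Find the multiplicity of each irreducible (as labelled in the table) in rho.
Multiplicities: chi_1: 3, chi_2: 3, chi_3: 2, chi_4: 2, chi_5: 1, chi_6: 0.

Reasoning: Use <chi_rho, chi> = (1/|G|) sum_C |C| * chi_rho(C) * conj(chi(C)) with |G| = 12 for each irreducible chi in the table:
  <chi_rho, chi_1> = (1/12)[1*(12)*conj(1) + 1*(0)*conj(1) + 2*(3)*conj(1) + 2*(9)*conj(1) + 3*(0)*conj(1) + 3*(0)*conj(1)]
      = (1/12)[(12) + (0) + (6) + (18) + (0) + (0)] = 36/12 = 3
  <chi_rho, chi_2> = (1/12)[1*(12)*conj(1) + 1*(0)*conj(1) + 2*(3)*conj(1) + 2*(9)*conj(1) + 3*(0)*conj(-1) + 3*(0)*conj(-1)]
      = (1/12)[(12) + (0) + (6) + (18) + (0) + (0)] = 36/12 = 3
  <chi_rho, chi_3> = (1/12)[1*(12)*conj(1) + 1*(0)*conj(-1) + 2*(3)*conj(-1) + 2*(9)*conj(1) + 3*(0)*conj(1) + 3*(0)*conj(-1)]
      = (1/12)[(12) + (0) + (-6) + (18) + (0) + (0)] = 24/12 = 2
  <chi_rho, chi_4> = (1/12)[1*(12)*conj(1) + 1*(0)*conj(-1) + 2*(3)*conj(-1) + 2*(9)*conj(1) + 3*(0)*conj(-1) + 3*(0)*conj(1)]
      = (1/12)[(12) + (0) + (-6) + (18) + (0) + (0)] = 24/12 = 2
  <chi_rho, chi_5> = (1/12)[1*(12)*conj(2) + 1*(0)*conj(-2) + 2*(3)*conj(1) + 2*(9)*conj(-1) + 3*(0)*conj(0) + 3*(0)*conj(0)]
      = (1/12)[(24) + (0) + (6) + (-18) + (0) + (0)] = 12/12 = 1
  <chi_rho, chi_6> = (1/12)[1*(12)*conj(2) + 1*(0)*conj(2) + 2*(3)*conj(-1) + 2*(9)*conj(-1) + 3*(0)*conj(0) + 3*(0)*conj(0)]
      = (1/12)[(24) + (0) + (-6) + (-18) + (0) + (0)] = 0/12 = 0
Dimension check: dim(rho) = sum (mult * dim) = 3*1 + 3*1 + 2*1 + 2*1 + 1*2 + 0*2 = 12 = chi_rho(e) = 12.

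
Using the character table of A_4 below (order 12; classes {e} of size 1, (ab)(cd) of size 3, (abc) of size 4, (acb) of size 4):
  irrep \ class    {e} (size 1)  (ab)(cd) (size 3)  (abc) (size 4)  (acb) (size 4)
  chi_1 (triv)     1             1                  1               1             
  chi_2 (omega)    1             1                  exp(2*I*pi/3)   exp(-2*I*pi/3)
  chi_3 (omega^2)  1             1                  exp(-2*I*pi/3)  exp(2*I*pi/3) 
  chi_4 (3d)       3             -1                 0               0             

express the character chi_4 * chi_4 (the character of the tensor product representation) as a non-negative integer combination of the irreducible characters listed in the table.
chi_4 tensor chi_4 = chi_1 + chi_2 + chi_3 + 2*chi_4 (all other irreducibles have multiplicity 0).

Solution. The character of a tensor product is the pointwise product (chi_4 * chi_4)(C) = chi_4(C) * chi_4(C):
  {e}: (3)*(3), (ab)(cd): (-1)*(-1), (abc): (0)*(0), (acb): (0)*(0)
so (chi_4 * chi_4) takes values
  {e} -> 9, (ab)(cd) -> 1, (abc) -> 0, (acb) -> 0.
Now take the inner product of this character with each irreducible chi from the table, <chi_4*chi_4, chi> = (1/12) sum_C |C| (chi_4*chi_4)(C) conj(chi(C)):
  <chi_4*chi_4, chi_1> = (1/12)[1*(9)*conj(1) + 3*(1)*conj(1) + 4*(0)*conj(1) + 4*(0)*conj(1)]
      = (1/12)[(9) + (3) + (0) + (0)] = 12/12 = 1
  <chi_4*chi_4, chi_2> = (1/12)[1*(9)*conj(1) + 3*(1)*conj(1) + 4*(0)*conj(exp(2*I*pi/3)) + 4*(0)*conj(exp(-2*I*pi/3))]
      = (1/12)[(9) + (3) + (0) + (0)] = 12/12 = 1
  <chi_4*chi_4, chi_3> = (1/12)[1*(9)*conj(1) + 3*(1)*conj(1) + 4*(0)*conj(exp(-2*I*pi/3)) + 4*(0)*conj(exp(2*I*pi/3))]
      = (1/12)[(9) + (3) + (0) + (0)] = 12/12 = 1
  <chi_4*chi_4, chi_4> = (1/12)[1*(9)*conj(3) + 3*(1)*conj(-1) + 4*(0)*conj(0) + 4*(0)*conj(0)]
      = (1/12)[(27) + (-3) + (0) + (0)] = 24/12 = 2
(Exp terms are combined using exp(i*s)*conj(exp(i*t)) = exp(i*(s-t)), and sums of them are collapsed using the identity that for every m > 1 the m distinct m-th roots of unity sum to 0, e.g. 1 + exp(2*I*pi/3) + exp(-2*I*pi/3) = 0.)
Hence the multiplicities are chi_1: 1, chi_2: 1, chi_3: 1, chi_4: 2. Dimension check: dim(chi_4)*dim(chi_4) = 3*3 = 9 and sum (mult * dim) = 1*1 + 1*1 + 1*1 + 2*3 = 9.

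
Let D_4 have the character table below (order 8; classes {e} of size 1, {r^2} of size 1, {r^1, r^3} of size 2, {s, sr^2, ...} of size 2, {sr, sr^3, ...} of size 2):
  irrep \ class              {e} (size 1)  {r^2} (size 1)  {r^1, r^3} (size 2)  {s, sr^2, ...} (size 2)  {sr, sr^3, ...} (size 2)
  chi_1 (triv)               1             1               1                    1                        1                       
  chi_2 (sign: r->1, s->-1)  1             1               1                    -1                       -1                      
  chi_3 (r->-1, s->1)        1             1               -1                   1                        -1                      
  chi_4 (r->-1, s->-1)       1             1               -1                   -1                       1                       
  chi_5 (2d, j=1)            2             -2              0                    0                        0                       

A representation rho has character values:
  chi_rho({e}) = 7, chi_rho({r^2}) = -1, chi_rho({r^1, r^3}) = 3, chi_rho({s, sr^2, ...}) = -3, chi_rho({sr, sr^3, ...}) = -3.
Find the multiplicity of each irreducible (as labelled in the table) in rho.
Multiplicities: chi_1: 0, chi_2: 3, chi_3: 0, chi_4: 0, chi_5: 2.

Use <chi_rho, chi> = (1/|G|) sum_C |C| * chi_rho(C) * conj(chi(C)) with |G| = 8 for each irreducible chi in the table:
  <chi_rho, chi_1> = (1/8)[1*(7)*conj(1) + 1*(-1)*conj(1) + 2*(3)*conj(1) + 2*(-3)*conj(1) + 2*(-3)*conj(1)]
      = (1/8)[(7) + (-1) + (6) + (-6) + (-6)] = 0/8 = 0
  <chi_rho, chi_2> = (1/8)[1*(7)*conj(1) + 1*(-1)*conj(1) + 2*(3)*conj(1) + 2*(-3)*conj(-1) + 2*(-3)*conj(-1)]
      = (1/8)[(7) + (-1) + (6) + (6) + (6)] = 24/8 = 3
  <chi_rho, chi_3> = (1/8)[1*(7)*conj(1) + 1*(-1)*conj(1) + 2*(3)*conj(-1) + 2*(-3)*conj(1) + 2*(-3)*conj(-1)]
      = (1/8)[(7) + (-1) + (-6) + (-6) + (6)] = 0/8 = 0
  <chi_rho, chi_4> = (1/8)[1*(7)*conj(1) + 1*(-1)*conj(1) + 2*(3)*conj(-1) + 2*(-3)*conj(-1) + 2*(-3)*conj(1)]
      = (1/8)[(7) + (-1) + (-6) + (6) + (-6)] = 0/8 = 0
  <chi_rho, chi_5> = (1/8)[1*(7)*conj(2) + 1*(-1)*conj(-2) + 2*(3)*conj(0) + 2*(-3)*conj(0) + 2*(-3)*conj(0)]
      = (1/8)[(14) + (2) + (0) + (0) + (0)] = 16/8 = 2
Dimension check: dim(rho) = sum (mult * dim) = 0*1 + 3*1 + 0*1 + 0*1 + 2*2 = 7 = chi_rho(e) = 7.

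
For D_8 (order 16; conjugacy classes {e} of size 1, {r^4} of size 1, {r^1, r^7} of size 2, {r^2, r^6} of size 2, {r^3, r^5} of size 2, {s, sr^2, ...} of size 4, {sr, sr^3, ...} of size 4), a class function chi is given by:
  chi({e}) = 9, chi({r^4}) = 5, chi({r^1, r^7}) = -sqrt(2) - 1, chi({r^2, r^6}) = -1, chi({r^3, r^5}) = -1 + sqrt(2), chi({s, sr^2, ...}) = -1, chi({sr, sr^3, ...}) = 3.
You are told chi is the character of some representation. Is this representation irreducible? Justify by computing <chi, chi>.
Not irreducible (reducible): <chi, chi> = 10 > 1.

Solution. <chi, chi> = (1/|G|) sum_C |C| * |chi(C)|^2 = (1/16)[1*|9|^2 + 1*|5|^2 + 2*|-sqrt(2) - 1|^2 + 2*|-1|^2 + 2*|-1 + sqrt(2)|^2 + 4*|-1|^2 + 4*|3|^2]
  = (1/16)[(81) + (25) + (4*sqrt(2) + 6) + (2) + (6 - 4*sqrt(2)) + (4) + (36)] = 160/16 = 10.
A character is irreducible iff <chi, chi> = 1, so this representation is reducible.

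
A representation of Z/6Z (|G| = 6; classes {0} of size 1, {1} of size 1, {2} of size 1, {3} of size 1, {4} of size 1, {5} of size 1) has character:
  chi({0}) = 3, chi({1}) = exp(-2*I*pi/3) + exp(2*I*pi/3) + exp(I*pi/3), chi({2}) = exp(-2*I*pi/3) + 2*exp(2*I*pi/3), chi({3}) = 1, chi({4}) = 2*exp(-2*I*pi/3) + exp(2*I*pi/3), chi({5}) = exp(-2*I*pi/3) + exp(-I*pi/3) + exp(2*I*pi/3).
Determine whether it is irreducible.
Not irreducible (reducible): <chi, chi> = 3 > 1.

Working: <chi, chi> = (1/|G|) sum_C |C| * |chi(C)|^2 = (1/6)[1*|3|^2 + 1*|exp(-2*I*pi/3) + exp(2*I*pi/3) + exp(I*pi/3)|^2 + 1*|exp(-2*I*pi/3) + 2*exp(2*I*pi/3)|^2 + 1*|1|^2 + 1*|2*exp(-2*I*pi/3) + exp(2*I*pi/3)|^2 + 1*|exp(-2*I*pi/3) + exp(-I*pi/3) + exp(2*I*pi/3)|^2]
  = (1/6)[(9) + (1) + (3) + (1) + (3) + (1)] = 18/6 = 3.
(Exp terms are combined using exp(i*s)*conj(exp(i*t)) = exp(i*(s-t)), and sums of them are collapsed using the identity that for every m > 1 the m distinct m-th roots of unity sum to 0, e.g. 1 + exp(2*I*pi/3) + exp(-2*I*pi/3) = 0.)
A character is irreducible iff <chi, chi> = 1, so this representation is reducible.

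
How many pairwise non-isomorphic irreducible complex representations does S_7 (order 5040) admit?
15

Proof sketch: The number of irreducible complex representations of a finite group equals its number of conjugacy classes. Conjugacy classes in S_7 correspond to cycle types, i.e. partitions of 7; there are p(7) = 15 of them, so S_7 (order 5040) has exactly 15 irreducible complex representations.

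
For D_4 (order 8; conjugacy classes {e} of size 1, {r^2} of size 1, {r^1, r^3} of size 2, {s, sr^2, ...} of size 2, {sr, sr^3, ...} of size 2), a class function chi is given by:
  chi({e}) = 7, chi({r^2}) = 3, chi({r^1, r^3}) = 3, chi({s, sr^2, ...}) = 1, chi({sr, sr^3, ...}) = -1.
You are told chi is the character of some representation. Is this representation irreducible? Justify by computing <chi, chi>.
Not irreducible (reducible): <chi, chi> = 10 > 1.

<chi, chi> = (1/|G|) sum_C |C| * |chi(C)|^2 = (1/8)[1*|7|^2 + 1*|3|^2 + 2*|3|^2 + 2*|1|^2 + 2*|-1|^2]
  = (1/8)[(49) + (9) + (18) + (2) + (2)] = 80/8 = 10.
A character is irreducible iff <chi, chi> = 1, so this representation is reducible.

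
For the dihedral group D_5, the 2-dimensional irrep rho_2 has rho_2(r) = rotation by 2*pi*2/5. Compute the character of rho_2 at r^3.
chi_{rho_2}(r^3) = 2*cos(2*pi*2*3/5) = -1/2 + sqrt(5)/2

Details: rho_2(r^3) is rotation by angle 2*pi*2*3/5, whose trace is 2*cos(2*pi*2*3/5) = -1/2 + sqrt(5)/2.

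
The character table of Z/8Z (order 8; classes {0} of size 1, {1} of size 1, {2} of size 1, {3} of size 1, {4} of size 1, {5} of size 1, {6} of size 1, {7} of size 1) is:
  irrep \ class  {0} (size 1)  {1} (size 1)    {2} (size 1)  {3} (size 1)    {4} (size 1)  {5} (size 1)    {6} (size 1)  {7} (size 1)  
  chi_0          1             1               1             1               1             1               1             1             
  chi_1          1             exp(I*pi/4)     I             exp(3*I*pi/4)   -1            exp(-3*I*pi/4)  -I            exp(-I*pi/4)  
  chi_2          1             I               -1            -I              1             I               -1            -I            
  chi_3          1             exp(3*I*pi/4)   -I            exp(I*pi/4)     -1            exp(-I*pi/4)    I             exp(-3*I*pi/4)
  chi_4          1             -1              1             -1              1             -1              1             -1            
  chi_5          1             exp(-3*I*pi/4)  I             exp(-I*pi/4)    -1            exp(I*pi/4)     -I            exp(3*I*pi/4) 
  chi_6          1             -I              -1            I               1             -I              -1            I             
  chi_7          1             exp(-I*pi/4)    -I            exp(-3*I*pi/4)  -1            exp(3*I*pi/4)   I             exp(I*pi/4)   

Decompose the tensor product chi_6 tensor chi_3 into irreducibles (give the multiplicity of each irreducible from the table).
chi_6 tensor chi_3 = chi_1 (all other irreducibles have multiplicity 0).

Details: The character of a tensor product is the pointwise product (chi_6 * chi_3)(C) = chi_6(C) * chi_3(C):
  {0}: (1)*(1), {1}: (-I)*(exp(3*I*pi/4)), {2}: (-1)*(-I), {3}: (I)*(exp(I*pi/4)), {4}: (1)*(-1), {5}: (-I)*(exp(-I*pi/4)), {6}: (-1)*(I), {7}: (I)*(exp(-3*I*pi/4))
so (chi_6 * chi_3) takes values
  {0} -> 1, {1} -> -exp(-3*I*pi/4), {2} -> I, {3} -> exp(3*I*pi/4), {4} -> -1, {5} -> -exp(I*pi/4), {6} -> -I, {7} -> exp(-I*pi/4).
Now take the inner product of this character with each irreducible chi from the table, <chi_6*chi_3, chi> = (1/8) sum_C |C| (chi_6*chi_3)(C) conj(chi(C)):
  <chi_6*chi_3, chi_0> = (1/8)[1*(1)*conj(1) + 1*(-exp(-3*I*pi/4))*conj(1) + 1*(I)*conj(1) + 1*(exp(3*I*pi/4))*conj(1) + 1*(-1)*conj(1) + 1*(-exp(I*pi/4))*conj(1) + 1*(-I)*conj(1) + 1*(exp(-I*pi/4))*conj(1)]
      = (1/8)[(1) + (-exp(-3*I*pi/4)) + (I) + (exp(3*I*pi/4)) + (-1) + (-exp(I*pi/4)) + (-I) + (exp(-I*pi/4))] = 0/8 = 0
  <chi_6*chi_3, chi_1> = (1/8)[1*(1)*conj(1) + 1*(-exp(-3*I*pi/4))*conj(exp(I*pi/4)) + 1*(I)*conj(I) + 1*(exp(3*I*pi/4))*conj(exp(3*I*pi/4)) + 1*(-1)*conj(-1) + 1*(-exp(I*pi/4))*conj(exp(-3*I*pi/4)) + 1*(-I)*conj(-I) + 1*(exp(-I*pi/4))*conj(exp(-I*pi/4))]
      = (1/8)[(1) + (1) + (1) + (1) + (1) + (1) + (1) + (1)] = 8/8 = 1
  <chi_6*chi_3, chi_2> = (1/8)[1*(1)*conj(1) + 1*(-exp(-3*I*pi/4))*conj(I) + 1*(I)*conj(-1) + 1*(exp(3*I*pi/4))*conj(-I) + 1*(-1)*conj(1) + 1*(-exp(I*pi/4))*conj(I) + 1*(-I)*conj(-1) + 1*(exp(-I*pi/4))*conj(-I)]
      = (1/8)[(1) + (exp(-I*pi/4)) + (-I) + (exp(-3*I*pi/4)) + (-1) + (exp(3*I*pi/4)) + (I) + (exp(I*pi/4))] = 0/8 = 0
  <chi_6*chi_3, chi_3> = (1/8)[1*(1)*conj(1) + 1*(-exp(-3*I*pi/4))*conj(exp(3*I*pi/4)) + 1*(I)*conj(-I) + 1*(exp(3*I*pi/4))*conj(exp(I*pi/4)) + 1*(-1)*conj(-1) + 1*(-exp(I*pi/4))*conj(exp(-I*pi/4)) + 1*(-I)*conj(I) + 1*(exp(-I*pi/4))*conj(exp(-3*I*pi/4))]
      = (1/8)[(1) + (-I) + (-1) + (I) + (1) + (-I) + (-1) + (I)] = 0/8 = 0
  <chi_6*chi_3, chi_4> = (1/8)[1*(1)*conj(1) + 1*(-exp(-3*I*pi/4))*conj(-1) + 1*(I)*conj(1) + 1*(exp(3*I*pi/4))*conj(-1) + 1*(-1)*conj(1) + 1*(-exp(I*pi/4))*conj(-1) + 1*(-I)*conj(1) + 1*(exp(-I*pi/4))*conj(-1)]
      = (1/8)[(1) + (exp(-3*I*pi/4)) + (I) + (-exp(3*I*pi/4)) + (-1) + (exp(I*pi/4)) + (-I) + (-exp(-I*pi/4))] = 0/8 = 0
  <chi_6*chi_3, chi_5> = (1/8)[1*(1)*conj(1) + 1*(-exp(-3*I*pi/4))*conj(exp(-3*I*pi/4)) + 1*(I)*conj(I) + 1*(exp(3*I*pi/4))*conj(exp(-I*pi/4)) + 1*(-1)*conj(-1) + 1*(-exp(I*pi/4))*conj(exp(I*pi/4)) + 1*(-I)*conj(-I) + 1*(exp(-I*pi/4))*conj(exp(3*I*pi/4))]
      = (1/8)[(1) + (-1) + (1) + (-1) + (1) + (-1) + (1) + (-1)] = 0/8 = 0
  <chi_6*chi_3, chi_6> = (1/8)[1*(1)*conj(1) + 1*(-exp(-3*I*pi/4))*conj(-I) + 1*(I)*conj(-1) + 1*(exp(3*I*pi/4))*conj(I) + 1*(-1)*conj(1) + 1*(-exp(I*pi/4))*conj(-I) + 1*(-I)*conj(-1) + 1*(exp(-I*pi/4))*conj(I)]
      = (1/8)[(1) + (-exp(-I*pi/4)) + (-I) + (-exp(-3*I*pi/4)) + (-1) + (-exp(3*I*pi/4)) + (I) + (-exp(I*pi/4))] = 0/8 = 0
  <chi_6*chi_3, chi_7> = (1/8)[1*(1)*conj(1) + 1*(-exp(-3*I*pi/4))*conj(exp(-I*pi/4)) + 1*(I)*conj(-I) + 1*(exp(3*I*pi/4))*conj(exp(-3*I*pi/4)) + 1*(-1)*conj(-1) + 1*(-exp(I*pi/4))*conj(exp(3*I*pi/4)) + 1*(-I)*conj(I) + 1*(exp(-I*pi/4))*conj(exp(I*pi/4))]
      = (1/8)[(1) + (I) + (-1) + (-I) + (1) + (I) + (-1) + (-I)] = 0/8 = 0
(Exp terms are combined using exp(i*s)*conj(exp(i*t)) = exp(i*(s-t)), and sums of them are collapsed using the identity that for every m > 1 the m distinct m-th roots of unity sum to 0, e.g. 1 + exp(2*I*pi/3) + exp(-2*I*pi/3) = 0.)
Hence the multiplicities are chi_1: 1. Dimension check: dim(chi_6)*dim(chi_3) = 1*1 = 1 and sum (mult * dim) = 1*1 = 1.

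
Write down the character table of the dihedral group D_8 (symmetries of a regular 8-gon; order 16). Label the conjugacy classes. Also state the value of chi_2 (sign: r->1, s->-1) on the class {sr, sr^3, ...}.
Conjugacy classes: {e} of size 1, {r^4} of size 1, {r^1, r^7} of size 2, {r^2, r^6} of size 2, {r^3, r^5} of size 2, {s, sr^2, ...} of size 4, {sr, sr^3, ...} of size 4.
Character table:
  irrep \ class              {e} (size 1)  {r^4} (size 1)  {r^1, r^7} (size 2)  {r^2, r^6} (size 2)  {r^3, r^5} (size 2)  {s, sr^2, ...} (size 4)  {sr, sr^3, ...} (size 4)
  chi_1 (triv)               1             1               1                    1                    1                    1                        1                       
  chi_2 (sign: r->1, s->-1)  1             1               1                    1                    1                    -1                       -1                      
  chi_3 (r->-1, s->1)        1             1               -1                   1                    -1                   1                        -1                      
  chi_4 (r->-1, s->-1)       1             1               -1                   1                    -1                   -1                       1                       
  chi_5 (2d, j=1)            2             -2              sqrt(2)              0                    -sqrt(2)             0                        0                       
  chi_6 (2d, j=2)            2             2               0                    -2                   0                    0                        0                       
  chi_7 (2d, j=3)            2             -2              -sqrt(2)             0                    sqrt(2)              0                        0                       

Spot check: chi_2 (sign: r->1, s->-1) on {sr, sr^3, ...} = -1.

Argument: D_8 has order 2*8 = 16 with 7 conjugacy classes, hence 7 irreducibles. Sum of squared dims 1 + 1 + 1 + 1 + 4 + 4 + 4 = 16 = |G|. Linear characters come from the abelianisation; the 2-dimensional irreps have character r^k -> 2*cos(2*pi*j*k/8), reflections -> 0.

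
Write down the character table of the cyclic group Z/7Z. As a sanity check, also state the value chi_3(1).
Character table of Z/7Z (irreps indexed chi_0,...,chi_6 with chi_k(m) = zeta_7^(k*m), zeta_7 = exp(2*pi*i/7)):
  irrep \ class  {0} (size 1)  {1} (size 1)    {2} (size 1)    {3} (size 1)    {4} (size 1)    {5} (size 1)    {6} (size 1)  
  chi_0          1             1               1               1               1               1               1             
  chi_1          1             exp(2*I*pi/7)   exp(4*I*pi/7)   exp(6*I*pi/7)   exp(-6*I*pi/7)  exp(-4*I*pi/7)  exp(-2*I*pi/7)
  chi_2          1             exp(4*I*pi/7)   exp(-6*I*pi/7)  exp(-2*I*pi/7)  exp(2*I*pi/7)   exp(6*I*pi/7)   exp(-4*I*pi/7)
  chi_3          1             exp(6*I*pi/7)   exp(-2*I*pi/7)  exp(4*I*pi/7)   exp(-4*I*pi/7)  exp(2*I*pi/7)   exp(-6*I*pi/7)
  chi_4          1             exp(-6*I*pi/7)  exp(2*I*pi/7)   exp(-4*I*pi/7)  exp(4*I*pi/7)   exp(-2*I*pi/7)  exp(6*I*pi/7) 
  chi_5          1             exp(-4*I*pi/7)  exp(6*I*pi/7)   exp(2*I*pi/7)   exp(-2*I*pi/7)  exp(-6*I*pi/7)  exp(4*I*pi/7) 
  chi_6          1             exp(-2*I*pi/7)  exp(-4*I*pi/7)  exp(-6*I*pi/7)  exp(6*I*pi/7)   exp(4*I*pi/7)   exp(2*I*pi/7) 

Spot check: chi_3(1) = zeta_7^(3*1) = zeta_7^3 = exp(6*I*pi/7).

Details: Z/7Z is abelian, so all 7 irreducible complex representations are 1-dimensional. They are given by chi_k(m) = zeta_7^(k*m) for k = 0,...,6. Row orthogonality: sum_m chi_k(m) conj(chi_l(m)) = 7 * [k = l].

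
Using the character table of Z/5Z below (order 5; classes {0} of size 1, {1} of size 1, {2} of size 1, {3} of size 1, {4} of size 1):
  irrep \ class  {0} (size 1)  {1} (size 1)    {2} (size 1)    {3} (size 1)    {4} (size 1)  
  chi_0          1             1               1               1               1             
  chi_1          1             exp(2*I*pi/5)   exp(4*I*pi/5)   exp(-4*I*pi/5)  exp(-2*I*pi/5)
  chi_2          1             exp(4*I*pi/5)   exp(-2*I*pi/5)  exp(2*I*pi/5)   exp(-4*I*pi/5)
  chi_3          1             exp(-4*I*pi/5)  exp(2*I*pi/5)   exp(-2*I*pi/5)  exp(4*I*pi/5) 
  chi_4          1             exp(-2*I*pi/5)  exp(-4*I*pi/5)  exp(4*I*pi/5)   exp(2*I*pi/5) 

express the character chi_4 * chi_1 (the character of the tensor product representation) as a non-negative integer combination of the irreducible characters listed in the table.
chi_4 tensor chi_1 = chi_0 (all other irreducibles have multiplicity 0).

Reasoning: The character of a tensor product is the pointwise product (chi_4 * chi_1)(C) = chi_4(C) * chi_1(C):
  {0}: (1)*(1), {1}: (exp(-2*I*pi/5))*(exp(2*I*pi/5)), {2}: (exp(-4*I*pi/5))*(exp(4*I*pi/5)), {3}: (exp(4*I*pi/5))*(exp(-4*I*pi/5)), {4}: (exp(2*I*pi/5))*(exp(-2*I*pi/5))
so (chi_4 * chi_1) takes values
  {0} -> 1, {1} -> 1, {2} -> 1, {3} -> 1, {4} -> 1.
Now take the inner product of this character with each irreducible chi from the table, <chi_4*chi_1, chi> = (1/5) sum_C |C| (chi_4*chi_1)(C) conj(chi(C)):
  <chi_4*chi_1, chi_0> = (1/5)[1*(1)*conj(1) + 1*(1)*conj(1) + 1*(1)*conj(1) + 1*(1)*conj(1) + 1*(1)*conj(1)]
      = (1/5)[(1) + (1) + (1) + (1) + (1)] = 5/5 = 1
  <chi_4*chi_1, chi_1> = (1/5)[1*(1)*conj(1) + 1*(1)*conj(exp(2*I*pi/5)) + 1*(1)*conj(exp(4*I*pi/5)) + 1*(1)*conj(exp(-4*I*pi/5)) + 1*(1)*conj(exp(-2*I*pi/5))]
      = (1/5)[(1) + (exp(-2*I*pi/5)) + (exp(-4*I*pi/5)) + (exp(4*I*pi/5)) + (exp(2*I*pi/5))] = 0/5 = 0
  <chi_4*chi_1, chi_2> = (1/5)[1*(1)*conj(1) + 1*(1)*conj(exp(4*I*pi/5)) + 1*(1)*conj(exp(-2*I*pi/5)) + 1*(1)*conj(exp(2*I*pi/5)) + 1*(1)*conj(exp(-4*I*pi/5))]
      = (1/5)[(1) + (exp(-4*I*pi/5)) + (exp(2*I*pi/5)) + (exp(-2*I*pi/5)) + (exp(4*I*pi/5))] = 0/5 = 0
  <chi_4*chi_1, chi_3> = (1/5)[1*(1)*conj(1) + 1*(1)*conj(exp(-4*I*pi/5)) + 1*(1)*conj(exp(2*I*pi/5)) + 1*(1)*conj(exp(-2*I*pi/5)) + 1*(1)*conj(exp(4*I*pi/5))]
      = (1/5)[(1) + (exp(4*I*pi/5)) + (exp(-2*I*pi/5)) + (exp(2*I*pi/5)) + (exp(-4*I*pi/5))] = 0/5 = 0
  <chi_4*chi_1, chi_4> = (1/5)[1*(1)*conj(1) + 1*(1)*conj(exp(-2*I*pi/5)) + 1*(1)*conj(exp(-4*I*pi/5)) + 1*(1)*conj(exp(4*I*pi/5)) + 1*(1)*conj(exp(2*I*pi/5))]
      = (1/5)[(1) + (exp(2*I*pi/5)) + (exp(4*I*pi/5)) + (exp(-4*I*pi/5)) + (exp(-2*I*pi/5))] = 0/5 = 0
(Exp terms are combined using exp(i*s)*conj(exp(i*t)) = exp(i*(s-t)), and sums of them are collapsed using the identity that for every m > 1 the m distinct m-th roots of unity sum to 0, e.g. 1 + exp(2*I*pi/3) + exp(-2*I*pi/3) = 0.)
Hence the multiplicities are chi_0: 1. Dimension check: dim(chi_4)*dim(chi_1) = 1*1 = 1 and sum (mult * dim) = 1*1 = 1.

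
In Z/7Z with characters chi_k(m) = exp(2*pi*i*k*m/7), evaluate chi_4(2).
chi_4(2) = zeta_7^8 = exp(2*I*pi/7)

Justification: chi_4(2) = zeta_7^(4*2) = zeta_7^8. Since zeta_7^7 = 1, this equals zeta_7^1 = exp(2*pi*i*1/7) = exp(2*I*pi/7).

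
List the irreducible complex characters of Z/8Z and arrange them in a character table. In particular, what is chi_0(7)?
Character table of Z/8Z (irreps indexed chi_0,...,chi_7 with chi_k(m) = zeta_8^(k*m), zeta_8 = exp(2*pi*i/8)):
  irrep \ class  {0} (size 1)  {1} (size 1)    {2} (size 1)  {3} (size 1)    {4} (size 1)  {5} (size 1)    {6} (size 1)  {7} (size 1)  
  chi_0          1             1               1             1               1             1               1             1             
  chi_1          1             exp(I*pi/4)     I             exp(3*I*pi/4)   -1            exp(-3*I*pi/4)  -I            exp(-I*pi/4)  
  chi_2          1             I               -1            -I              1             I               -1            -I            
  chi_3          1             exp(3*I*pi/4)   -I            exp(I*pi/4)     -1            exp(-I*pi/4)    I             exp(-3*I*pi/4)
  chi_4          1             -1              1             -1              1             -1              1             -1            
  chi_5          1             exp(-3*I*pi/4)  I             exp(-I*pi/4)    -1            exp(I*pi/4)     -I            exp(3*I*pi/4) 
  chi_6          1             -I              -1            I               1             -I              -1            I             
  chi_7          1             exp(-I*pi/4)    -I            exp(-3*I*pi/4)  -1            exp(3*I*pi/4)   I             exp(I*pi/4)   

Spot check: chi_0(7) = zeta_8^(0*7) = zeta_8^0 = 1.

Working: Z/8Z is abelian, so all 8 irreducible complex representations are 1-dimensional. They are given by chi_k(m) = zeta_8^(k*m) for k = 0,...,7. Row orthogonality: sum_m chi_k(m) conj(chi_l(m)) = 8 * [k = l].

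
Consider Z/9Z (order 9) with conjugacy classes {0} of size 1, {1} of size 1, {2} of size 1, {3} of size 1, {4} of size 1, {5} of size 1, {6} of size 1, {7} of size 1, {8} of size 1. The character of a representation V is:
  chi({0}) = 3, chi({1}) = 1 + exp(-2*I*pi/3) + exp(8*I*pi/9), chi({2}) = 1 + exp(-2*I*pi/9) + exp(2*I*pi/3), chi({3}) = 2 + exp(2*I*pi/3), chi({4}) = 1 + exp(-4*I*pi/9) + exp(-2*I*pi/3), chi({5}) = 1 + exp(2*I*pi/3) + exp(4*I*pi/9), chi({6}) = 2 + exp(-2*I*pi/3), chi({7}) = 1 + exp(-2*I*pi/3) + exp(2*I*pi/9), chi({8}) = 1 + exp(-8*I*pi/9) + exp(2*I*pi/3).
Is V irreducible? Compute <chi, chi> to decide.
Not irreducible (reducible): <chi, chi> = 3 > 1.

Derivation: <chi, chi> = (1/|G|) sum_C |C| * |chi(C)|^2 = (1/9)[1*|3|^2 + 1*|1 + exp(-2*I*pi/3) + exp(8*I*pi/9)|^2 + 1*|1 + exp(-2*I*pi/9) + exp(2*I*pi/3)|^2 + 1*|2 + exp(2*I*pi/3)|^2 + 1*|1 + exp(-4*I*pi/9) + exp(-2*I*pi/3)|^2 + 1*|1 + exp(2*I*pi/3) + exp(4*I*pi/9)|^2 + 1*|2 + exp(-2*I*pi/3)|^2 + 1*|1 + exp(-2*I*pi/3) + exp(2*I*pi/9)|^2 + 1*|1 + exp(-8*I*pi/9) + exp(2*I*pi/3)|^2]
  = (1/9)[(9) + (3 + exp(-4*I*pi/9) + exp(-2*I*pi/3) + exp(-8*I*pi/9) + exp(8*I*pi/9) + exp(2*I*pi/3) + exp(4*I*pi/9)) + (3 + exp(-2*I*pi/3) + exp(-2*I*pi/9) + exp(-8*I*pi/9) + exp(8*I*pi/9) + exp(2*I*pi/9) + exp(2*I*pi/3)) + (3) + (3 + exp(-4*I*pi/9) + exp(-2*I*pi/3) + exp(-2*I*pi/9) + exp(2*I*pi/9) + exp(2*I*pi/3) + exp(4*I*pi/9)) + (3 + exp(-4*I*pi/9) + exp(-2*I*pi/3) + exp(-2*I*pi/9) + exp(2*I*pi/9) + exp(2*I*pi/3) + exp(4*I*pi/9)) + (3) + (3 + exp(-2*I*pi/3) + exp(-2*I*pi/9) + exp(-8*I*pi/9) + exp(8*I*pi/9) + exp(2*I*pi/9) + exp(2*I*pi/3)) + (3 + exp(-4*I*pi/9) + exp(-2*I*pi/3) + exp(-8*I*pi/9) + exp(8*I*pi/9) + exp(2*I*pi/3) + exp(4*I*pi/9))] = 27/9 = 3.
(Exp terms are combined using exp(i*s)*conj(exp(i*t)) = exp(i*(s-t)), and sums of them are collapsed using the identity that for every m > 1 the m distinct m-th roots of unity sum to 0, e.g. 1 + exp(2*I*pi/3) + exp(-2*I*pi/3) = 0.)
A character is irreducible iff <chi, chi> = 1, so this representation is reducible.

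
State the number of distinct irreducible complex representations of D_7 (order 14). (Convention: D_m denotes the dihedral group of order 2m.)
5

Justification: The number of irreducible complex representations of a finite group equals its number of conjugacy classes. D_7 has 5 conjugacy classes ((n+3)/2 for n odd), so D_7 (order 14) has exactly 5 irreducible complex representations.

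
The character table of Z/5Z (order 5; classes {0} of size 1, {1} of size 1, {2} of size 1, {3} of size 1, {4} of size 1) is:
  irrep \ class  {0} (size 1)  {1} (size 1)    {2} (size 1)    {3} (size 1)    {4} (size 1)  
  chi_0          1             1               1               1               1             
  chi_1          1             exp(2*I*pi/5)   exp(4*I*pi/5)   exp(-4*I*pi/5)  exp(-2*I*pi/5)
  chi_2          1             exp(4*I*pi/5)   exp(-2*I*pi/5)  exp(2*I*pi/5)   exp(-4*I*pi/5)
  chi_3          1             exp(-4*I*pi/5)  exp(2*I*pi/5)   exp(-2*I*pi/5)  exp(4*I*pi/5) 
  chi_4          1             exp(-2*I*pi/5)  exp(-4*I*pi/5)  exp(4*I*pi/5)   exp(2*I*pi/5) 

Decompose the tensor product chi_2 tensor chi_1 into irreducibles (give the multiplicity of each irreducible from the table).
chi_2 tensor chi_1 = chi_3 (all other irreducibles have multiplicity 0).

Argument: The character of a tensor product is the pointwise product (chi_2 * chi_1)(C) = chi_2(C) * chi_1(C):
  {0}: (1)*(1), {1}: (exp(4*I*pi/5))*(exp(2*I*pi/5)), {2}: (exp(-2*I*pi/5))*(exp(4*I*pi/5)), {3}: (exp(2*I*pi/5))*(exp(-4*I*pi/5)), {4}: (exp(-4*I*pi/5))*(exp(-2*I*pi/5))
so (chi_2 * chi_1) takes values
  {0} -> 1, {1} -> exp(-4*I*pi/5), {2} -> exp(2*I*pi/5), {3} -> exp(-2*I*pi/5), {4} -> exp(4*I*pi/5).
Now take the inner product of this character with each irreducible chi from the table, <chi_2*chi_1, chi> = (1/5) sum_C |C| (chi_2*chi_1)(C) conj(chi(C)):
  <chi_2*chi_1, chi_0> = (1/5)[1*(1)*conj(1) + 1*(exp(-4*I*pi/5))*conj(1) + 1*(exp(2*I*pi/5))*conj(1) + 1*(exp(-2*I*pi/5))*conj(1) + 1*(exp(4*I*pi/5))*conj(1)]
      = (1/5)[(1) + (exp(-4*I*pi/5)) + (exp(2*I*pi/5)) + (exp(-2*I*pi/5)) + (exp(4*I*pi/5))] = 0/5 = 0
  <chi_2*chi_1, chi_1> = (1/5)[1*(1)*conj(1) + 1*(exp(-4*I*pi/5))*conj(exp(2*I*pi/5)) + 1*(exp(2*I*pi/5))*conj(exp(4*I*pi/5)) + 1*(exp(-2*I*pi/5))*conj(exp(-4*I*pi/5)) + 1*(exp(4*I*pi/5))*conj(exp(-2*I*pi/5))]
      = (1/5)[(1) + (exp(4*I*pi/5)) + (exp(-2*I*pi/5)) + (exp(2*I*pi/5)) + (exp(-4*I*pi/5))] = 0/5 = 0
  <chi_2*chi_1, chi_2> = (1/5)[1*(1)*conj(1) + 1*(exp(-4*I*pi/5))*conj(exp(4*I*pi/5)) + 1*(exp(2*I*pi/5))*conj(exp(-2*I*pi/5)) + 1*(exp(-2*I*pi/5))*conj(exp(2*I*pi/5)) + 1*(exp(4*I*pi/5))*conj(exp(-4*I*pi/5))]
      = (1/5)[(1) + (exp(2*I*pi/5)) + (exp(4*I*pi/5)) + (exp(-4*I*pi/5)) + (exp(-2*I*pi/5))] = 0/5 = 0
  <chi_2*chi_1, chi_3> = (1/5)[1*(1)*conj(1) + 1*(exp(-4*I*pi/5))*conj(exp(-4*I*pi/5)) + 1*(exp(2*I*pi/5))*conj(exp(2*I*pi/5)) + 1*(exp(-2*I*pi/5))*conj(exp(-2*I*pi/5)) + 1*(exp(4*I*pi/5))*conj(exp(4*I*pi/5))]
      = (1/5)[(1) + (1) + (1) + (1) + (1)] = 5/5 = 1
  <chi_2*chi_1, chi_4> = (1/5)[1*(1)*conj(1) + 1*(exp(-4*I*pi/5))*conj(exp(-2*I*pi/5)) + 1*(exp(2*I*pi/5))*conj(exp(-4*I*pi/5)) + 1*(exp(-2*I*pi/5))*conj(exp(4*I*pi/5)) + 1*(exp(4*I*pi/5))*conj(exp(2*I*pi/5))]
      = (1/5)[(1) + (exp(-2*I*pi/5)) + (exp(-4*I*pi/5)) + (exp(4*I*pi/5)) + (exp(2*I*pi/5))] = 0/5 = 0
(Exp terms are combined using exp(i*s)*conj(exp(i*t)) = exp(i*(s-t)), and sums of them are collapsed using the identity that for every m > 1 the m distinct m-th roots of unity sum to 0, e.g. 1 + exp(2*I*pi/3) + exp(-2*I*pi/3) = 0.)
Hence the multiplicities are chi_3: 1. Dimension check: dim(chi_2)*dim(chi_1) = 1*1 = 1 and sum (mult * dim) = 1*1 = 1.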